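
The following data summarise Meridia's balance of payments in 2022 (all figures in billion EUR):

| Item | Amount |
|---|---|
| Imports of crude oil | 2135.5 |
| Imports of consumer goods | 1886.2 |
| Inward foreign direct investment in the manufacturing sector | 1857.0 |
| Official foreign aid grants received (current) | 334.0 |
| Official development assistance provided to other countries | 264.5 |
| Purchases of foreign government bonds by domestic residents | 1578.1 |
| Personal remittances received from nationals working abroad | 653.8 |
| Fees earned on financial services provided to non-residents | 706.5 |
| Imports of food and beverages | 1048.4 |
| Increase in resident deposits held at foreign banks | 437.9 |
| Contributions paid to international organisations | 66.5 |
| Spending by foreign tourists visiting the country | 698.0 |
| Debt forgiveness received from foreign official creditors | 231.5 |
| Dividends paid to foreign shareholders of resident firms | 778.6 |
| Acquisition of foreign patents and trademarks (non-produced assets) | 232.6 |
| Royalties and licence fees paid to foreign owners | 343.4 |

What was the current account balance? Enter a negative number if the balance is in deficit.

-4130.8

Goods: -1048.4 - 2135.5 - 1886.2 = -5070.1
Services: 698.0 + 706.5 - 343.4 = 1061.1
Primary income: -778.6
Secondary income: -264.5 + 334.0 - 66.5 + 653.8 = 656.8
Current account = (-5070.1) + 1061.1 + (-778.6) + 656.8 = -4130.8
(Excluded from the current account — financial account: inward foreign direct investment in the manufacturing sector 1857.0, purchases of foreign government bonds by domestic residents 1578.1, increase in resident deposits held at foreign banks 437.9; capital account: debt forgiveness received from foreign official creditors 231.5, acquisition of foreign patents and trademarks (non-produced assets) 232.6.)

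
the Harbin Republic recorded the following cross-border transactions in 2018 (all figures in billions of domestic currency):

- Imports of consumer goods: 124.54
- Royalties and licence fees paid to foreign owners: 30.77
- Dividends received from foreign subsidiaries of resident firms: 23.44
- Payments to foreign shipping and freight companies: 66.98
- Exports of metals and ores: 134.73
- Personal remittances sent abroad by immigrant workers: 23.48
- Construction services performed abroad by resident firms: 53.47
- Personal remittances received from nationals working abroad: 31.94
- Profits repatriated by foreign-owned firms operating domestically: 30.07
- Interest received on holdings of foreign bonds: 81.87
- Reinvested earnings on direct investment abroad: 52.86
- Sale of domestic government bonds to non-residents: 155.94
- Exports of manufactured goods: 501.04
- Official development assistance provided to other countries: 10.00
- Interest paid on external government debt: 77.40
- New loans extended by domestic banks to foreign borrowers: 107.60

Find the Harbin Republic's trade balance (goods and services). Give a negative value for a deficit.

466.95

Goods: -124.54 + 134.73 + 501.04 = 511.23
Services: -66.98 - 30.77 + 53.47 = -44.28
Trade balance = 511.23 + (-44.28) = 466.95
(Excluded from the trade balance — primary income: dividends received from foreign subsidiaries of resident firms 23.44, profits repatriated by foreign-owned firms operating domestically 30.07, interest received on holdings of foreign bonds 81.87, reinvested earnings on direct investment abroad 52.86, interest paid on external government debt 77.40; secondary income: personal remittances sent abroad by immigrant workers 23.48, personal remittances received from nationals working abroad 31.94, official development assistance provided to other countries 10.00; financial account: sale of domestic government bonds to non-residents 155.94, new loans extended by domestic banks to foreign borrowers 107.60.)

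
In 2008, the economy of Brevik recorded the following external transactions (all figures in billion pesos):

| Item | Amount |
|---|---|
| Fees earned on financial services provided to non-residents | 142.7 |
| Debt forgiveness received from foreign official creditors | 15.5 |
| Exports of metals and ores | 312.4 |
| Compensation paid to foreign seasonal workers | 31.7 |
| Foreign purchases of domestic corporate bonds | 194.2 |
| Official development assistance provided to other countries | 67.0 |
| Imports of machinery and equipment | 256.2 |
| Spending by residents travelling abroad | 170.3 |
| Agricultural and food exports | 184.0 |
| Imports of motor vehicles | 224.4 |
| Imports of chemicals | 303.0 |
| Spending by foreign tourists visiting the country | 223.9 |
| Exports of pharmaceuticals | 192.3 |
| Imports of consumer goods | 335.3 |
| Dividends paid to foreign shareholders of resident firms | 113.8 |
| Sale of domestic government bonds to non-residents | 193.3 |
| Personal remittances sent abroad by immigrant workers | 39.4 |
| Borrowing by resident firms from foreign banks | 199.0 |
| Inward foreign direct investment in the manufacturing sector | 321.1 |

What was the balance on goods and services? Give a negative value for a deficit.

Goods: -303.0 - 256.2 - 224.4 + 192.3 + 312.4 + 184.0 - 335.3 = -430.2
Services: 142.7 - 170.3 + 223.9 = 196.3
Trade balance = -430.2 + 196.3 = -233.9
(Excluded from the trade balance — capital account: debt forgiveness received from foreign official creditors 15.5; primary income: compensation paid to foreign seasonal workers 31.7, dividends paid to foreign shareholders of resident firms 113.8; financial account: foreign purchases of domestic corporate bonds 194.2, sale of domestic government bonds to non-residents 193.3, borrowing by resident firms from foreign banks 199.0, inward foreign direct investment in the manufacturing sector 321.1; secondary income: official development assistance provided to other countries 67.0, personal remittances sent abroad by immigrant workers 39.4.)

-233.9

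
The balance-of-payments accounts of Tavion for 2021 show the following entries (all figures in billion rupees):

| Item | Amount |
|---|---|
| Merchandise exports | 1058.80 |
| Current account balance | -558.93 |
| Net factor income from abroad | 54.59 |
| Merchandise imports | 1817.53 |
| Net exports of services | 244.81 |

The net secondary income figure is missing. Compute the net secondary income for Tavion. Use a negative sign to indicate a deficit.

-99.60

Current account = goods balance + services balance + net primary income + net secondary income
Sum of the known components = -459.33
Net secondary income = CA - (known components) = -558.93 - (-459.33) = -99.60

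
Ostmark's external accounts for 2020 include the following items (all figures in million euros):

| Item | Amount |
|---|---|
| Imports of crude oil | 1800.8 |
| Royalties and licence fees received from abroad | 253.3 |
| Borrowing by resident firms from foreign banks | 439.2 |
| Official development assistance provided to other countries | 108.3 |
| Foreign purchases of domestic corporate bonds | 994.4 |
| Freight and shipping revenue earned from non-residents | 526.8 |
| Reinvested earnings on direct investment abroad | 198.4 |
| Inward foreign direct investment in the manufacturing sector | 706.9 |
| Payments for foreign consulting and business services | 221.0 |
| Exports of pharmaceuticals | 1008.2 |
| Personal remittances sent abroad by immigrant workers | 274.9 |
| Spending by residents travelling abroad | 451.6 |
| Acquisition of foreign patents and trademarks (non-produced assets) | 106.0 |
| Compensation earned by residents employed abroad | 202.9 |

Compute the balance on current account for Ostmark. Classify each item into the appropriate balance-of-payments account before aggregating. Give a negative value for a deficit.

Goods: -1800.8 + 1008.2 = -792.6
Services: -451.6 + 526.8 - 221.0 + 253.3 = 107.5
Primary income: 198.4 + 202.9 = 401.3
Secondary income: -274.9 - 108.3 = -383.2
Current account = (-792.6) + 107.5 + 401.3 + (-383.2) = -667.0
(Excluded from the current account — financial account: borrowing by resident firms from foreign banks 439.2, foreign purchases of domestic corporate bonds 994.4, inward foreign direct investment in the manufacturing sector 706.9; capital account: acquisition of foreign patents and trademarks (non-produced assets) 106.0.)

-667.0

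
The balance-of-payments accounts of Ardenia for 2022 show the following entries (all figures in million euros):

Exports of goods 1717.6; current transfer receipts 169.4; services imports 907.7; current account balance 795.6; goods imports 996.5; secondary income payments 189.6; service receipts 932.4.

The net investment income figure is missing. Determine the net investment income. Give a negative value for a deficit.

Current account = goods balance + services balance + net primary income + net secondary income
Sum of the known components = 725.6
Net investment income = CA - (known components) = 795.6 - 725.6 = 70.0

70.0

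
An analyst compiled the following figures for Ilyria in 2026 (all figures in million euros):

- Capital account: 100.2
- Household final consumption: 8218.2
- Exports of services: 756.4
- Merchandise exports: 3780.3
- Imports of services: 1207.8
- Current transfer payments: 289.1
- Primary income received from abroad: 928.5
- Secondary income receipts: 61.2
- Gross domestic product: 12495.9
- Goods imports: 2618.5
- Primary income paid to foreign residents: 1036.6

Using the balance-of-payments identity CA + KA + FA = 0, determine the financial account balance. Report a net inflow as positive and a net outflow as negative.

Goods balance = 3780.3 - 2618.5 = 1161.8
Services balance = 756.4 - 1207.8 = -451.4
Trade balance (goods + services) = 1161.8 + (-451.4) = 710.4
Net primary income = 928.5 - 1036.6 = -108.1
Net secondary income = 61.2 - 289.1 = -227.9
Current account = 710.4 + (-108.1) + (-227.9) = 374.4
Financial account = -(374.4 + 100.2) = -474.6

-474.6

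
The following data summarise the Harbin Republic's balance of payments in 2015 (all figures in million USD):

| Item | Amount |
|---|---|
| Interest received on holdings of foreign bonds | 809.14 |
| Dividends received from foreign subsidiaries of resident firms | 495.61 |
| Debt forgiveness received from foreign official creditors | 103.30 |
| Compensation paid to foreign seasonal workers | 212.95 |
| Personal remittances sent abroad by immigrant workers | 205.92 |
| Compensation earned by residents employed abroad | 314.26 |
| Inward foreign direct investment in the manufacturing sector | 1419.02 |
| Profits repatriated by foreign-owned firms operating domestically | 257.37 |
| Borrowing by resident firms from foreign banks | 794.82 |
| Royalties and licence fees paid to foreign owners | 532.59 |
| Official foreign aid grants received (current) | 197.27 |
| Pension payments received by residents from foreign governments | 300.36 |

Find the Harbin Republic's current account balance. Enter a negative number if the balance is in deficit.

Services: -532.59
Primary income: 314.26 + 495.61 - 212.95 + 809.14 - 257.37 = 1148.69
Secondary income: 300.36 - 205.92 + 197.27 = 291.71
Current account = (-532.59) + 1148.69 + 291.71 = 907.81
(Excluded from the current account — capital account: debt forgiveness received from foreign official creditors 103.30; financial account: inward foreign direct investment in the manufacturing sector 1419.02, borrowing by resident firms from foreign banks 794.82.)

907.81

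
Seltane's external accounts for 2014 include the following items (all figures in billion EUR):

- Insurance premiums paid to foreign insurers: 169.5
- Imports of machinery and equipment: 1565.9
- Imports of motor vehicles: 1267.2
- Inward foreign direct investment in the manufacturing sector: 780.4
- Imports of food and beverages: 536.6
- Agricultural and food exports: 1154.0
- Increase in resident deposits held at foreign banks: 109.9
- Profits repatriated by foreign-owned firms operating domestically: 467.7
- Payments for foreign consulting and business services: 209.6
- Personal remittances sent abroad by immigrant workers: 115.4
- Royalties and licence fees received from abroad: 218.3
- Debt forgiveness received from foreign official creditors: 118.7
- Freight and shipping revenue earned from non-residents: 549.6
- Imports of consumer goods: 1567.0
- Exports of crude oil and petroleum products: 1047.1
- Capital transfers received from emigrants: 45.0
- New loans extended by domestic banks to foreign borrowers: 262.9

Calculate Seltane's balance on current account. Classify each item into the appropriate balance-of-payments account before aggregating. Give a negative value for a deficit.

Goods: -1267.2 - 1567.0 + 1154.0 - 536.6 + 1047.1 - 1565.9 = -2735.6
Services: 549.6 - 169.5 - 209.6 + 218.3 = 388.8
Primary income: -467.7
Secondary income: -115.4
Current account = (-2735.6) + 388.8 + (-467.7) + (-115.4) = -2929.9
(Excluded from the current account — financial account: inward foreign direct investment in the manufacturing sector 780.4, increase in resident deposits held at foreign banks 109.9, new loans extended by domestic banks to foreign borrowers 262.9; capital account: debt forgiveness received from foreign official creditors 118.7, capital transfers received from emigrants 45.0.)

-2929.9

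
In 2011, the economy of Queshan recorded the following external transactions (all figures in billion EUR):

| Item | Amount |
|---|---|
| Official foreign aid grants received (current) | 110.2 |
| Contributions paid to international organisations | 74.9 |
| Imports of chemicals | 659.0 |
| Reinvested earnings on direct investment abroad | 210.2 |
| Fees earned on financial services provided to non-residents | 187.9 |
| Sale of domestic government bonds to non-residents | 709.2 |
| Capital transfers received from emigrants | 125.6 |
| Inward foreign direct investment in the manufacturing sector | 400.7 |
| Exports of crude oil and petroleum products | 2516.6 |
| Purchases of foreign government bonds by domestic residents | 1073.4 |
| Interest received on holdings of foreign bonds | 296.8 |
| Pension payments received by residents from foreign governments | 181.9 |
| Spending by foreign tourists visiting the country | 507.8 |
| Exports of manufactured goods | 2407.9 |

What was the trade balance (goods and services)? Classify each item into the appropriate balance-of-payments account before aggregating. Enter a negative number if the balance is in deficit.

4961.2

Goods: 2516.6 + 2407.9 - 659.0 = 4265.5
Services: 187.9 + 507.8 = 695.7
Trade balance = 4265.5 + 695.7 = 4961.2
(Excluded from the trade balance — secondary income: official foreign aid grants received (current) 110.2, contributions paid to international organisations 74.9, pension payments received by residents from foreign governments 181.9; primary income: reinvested earnings on direct investment abroad 210.2, interest received on holdings of foreign bonds 296.8; financial account: sale of domestic government bonds to non-residents 709.2, inward foreign direct investment in the manufacturing sector 400.7, purchases of foreign government bonds by domestic residents 1073.4; capital account: capital transfers received from emigrants 125.6.)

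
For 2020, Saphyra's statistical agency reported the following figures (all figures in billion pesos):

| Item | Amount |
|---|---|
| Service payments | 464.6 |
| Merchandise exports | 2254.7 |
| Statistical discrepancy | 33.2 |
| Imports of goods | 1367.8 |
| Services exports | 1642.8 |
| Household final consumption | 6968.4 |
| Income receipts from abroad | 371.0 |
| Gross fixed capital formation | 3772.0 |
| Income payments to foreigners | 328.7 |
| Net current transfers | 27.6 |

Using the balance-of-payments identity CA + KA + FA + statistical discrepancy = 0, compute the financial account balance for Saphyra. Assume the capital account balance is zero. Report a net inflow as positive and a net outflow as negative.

Goods balance = 2254.7 - 1367.8 = 886.9
Services balance = 1642.8 - 464.6 = 1178.2
Trade balance (goods + services) = 886.9 + 1178.2 = 2065.1
Net primary income = 371.0 - 328.7 = 42.3
Net secondary income = 27.6
Current account = 2065.1 + 42.3 + 27.6 = 2135.0
Financial account = -(2135.0 + 33.2) = -2168.2

-2168.2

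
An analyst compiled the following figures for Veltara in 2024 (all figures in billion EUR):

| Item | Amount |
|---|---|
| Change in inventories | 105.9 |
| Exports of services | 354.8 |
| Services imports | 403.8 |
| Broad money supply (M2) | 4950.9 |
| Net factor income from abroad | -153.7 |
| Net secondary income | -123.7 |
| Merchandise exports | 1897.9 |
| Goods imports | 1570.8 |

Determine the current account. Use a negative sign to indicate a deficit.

0.7

Goods balance = 1897.9 - 1570.8 = 327.1
Services balance = 354.8 - 403.8 = -49.0
Trade balance (goods + services) = 327.1 + (-49.0) = 278.1
Net primary income = -153.7
Net secondary income = -123.7
Current account = 278.1 + (-153.7) + (-123.7) = 0.7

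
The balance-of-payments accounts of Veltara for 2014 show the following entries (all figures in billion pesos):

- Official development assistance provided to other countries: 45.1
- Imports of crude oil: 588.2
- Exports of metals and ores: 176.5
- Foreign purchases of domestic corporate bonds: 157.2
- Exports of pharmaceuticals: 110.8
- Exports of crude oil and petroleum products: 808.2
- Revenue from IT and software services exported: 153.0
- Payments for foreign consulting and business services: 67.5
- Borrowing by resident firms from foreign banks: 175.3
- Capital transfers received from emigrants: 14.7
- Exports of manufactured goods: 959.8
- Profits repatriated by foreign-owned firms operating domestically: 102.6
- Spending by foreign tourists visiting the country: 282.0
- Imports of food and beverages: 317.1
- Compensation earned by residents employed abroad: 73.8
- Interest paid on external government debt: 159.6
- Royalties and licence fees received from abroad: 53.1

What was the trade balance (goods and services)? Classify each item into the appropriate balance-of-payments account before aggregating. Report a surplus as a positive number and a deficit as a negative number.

1570.6

Goods: -317.1 + 808.2 + 110.8 - 588.2 + 959.8 + 176.5 = 1150.0
Services: 53.1 - 67.5 + 153.0 + 282.0 = 420.6
Trade balance = 1150.0 + 420.6 = 1570.6
(Excluded from the trade balance — secondary income: official development assistance provided to other countries 45.1; financial account: foreign purchases of domestic corporate bonds 157.2, borrowing by resident firms from foreign banks 175.3; capital account: capital transfers received from emigrants 14.7; primary income: profits repatriated by foreign-owned firms operating domestically 102.6, compensation earned by residents employed abroad 73.8, interest paid on external government debt 159.6.)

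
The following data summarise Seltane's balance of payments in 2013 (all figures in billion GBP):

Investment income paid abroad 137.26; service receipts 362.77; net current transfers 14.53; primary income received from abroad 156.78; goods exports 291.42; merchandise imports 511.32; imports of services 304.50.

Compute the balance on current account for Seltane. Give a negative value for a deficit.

Goods balance = 291.42 - 511.32 = -219.90
Services balance = 362.77 - 304.50 = 58.27
Trade balance (goods + services) = -219.90 + 58.27 = -161.63
Net primary income = 156.78 - 137.26 = 19.52
Net secondary income = 14.53
Current account = -161.63 + 19.52 + 14.53 = -127.58

-127.58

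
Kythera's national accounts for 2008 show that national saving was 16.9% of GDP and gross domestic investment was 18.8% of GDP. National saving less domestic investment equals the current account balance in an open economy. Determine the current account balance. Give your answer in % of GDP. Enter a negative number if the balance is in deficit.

-1.9

CA = S - I = 16.9 - 18.8 = -1.9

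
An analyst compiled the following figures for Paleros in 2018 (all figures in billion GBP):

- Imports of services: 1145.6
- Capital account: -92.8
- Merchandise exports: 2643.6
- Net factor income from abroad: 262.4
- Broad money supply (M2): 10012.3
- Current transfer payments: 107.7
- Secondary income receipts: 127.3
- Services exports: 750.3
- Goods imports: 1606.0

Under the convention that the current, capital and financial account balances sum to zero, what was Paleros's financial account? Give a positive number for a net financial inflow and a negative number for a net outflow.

Goods balance = 2643.6 - 1606.0 = 1037.6
Services balance = 750.3 - 1145.6 = -395.3
Trade balance (goods + services) = 1037.6 + (-395.3) = 642.3
Net primary income = 262.4
Net secondary income = 127.3 - 107.7 = 19.6
Current account = 642.3 + 262.4 + 19.6 = 924.3
Financial account = -(924.3 + (-92.8)) = -831.5

-831.5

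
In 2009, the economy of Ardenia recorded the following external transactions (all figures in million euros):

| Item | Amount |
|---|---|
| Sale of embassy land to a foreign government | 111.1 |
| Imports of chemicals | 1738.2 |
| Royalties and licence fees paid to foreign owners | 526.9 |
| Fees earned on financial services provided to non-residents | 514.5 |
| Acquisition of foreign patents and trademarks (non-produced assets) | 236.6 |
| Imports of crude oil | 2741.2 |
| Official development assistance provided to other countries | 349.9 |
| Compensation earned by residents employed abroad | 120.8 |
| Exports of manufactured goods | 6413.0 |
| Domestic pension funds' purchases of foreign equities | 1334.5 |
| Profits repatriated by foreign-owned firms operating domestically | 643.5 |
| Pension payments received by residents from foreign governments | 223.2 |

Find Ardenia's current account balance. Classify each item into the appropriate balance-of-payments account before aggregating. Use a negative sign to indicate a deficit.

Goods: 6413.0 - 1738.2 - 2741.2 = 1933.6
Services: -526.9 + 514.5 = -12.4
Primary income: -643.5 + 120.8 = -522.7
Secondary income: -349.9 + 223.2 = -126.7
Current account = 1933.6 + (-12.4) + (-522.7) + (-126.7) = 1271.8
(Excluded from the current account — capital account: sale of embassy land to a foreign government 111.1, acquisition of foreign patents and trademarks (non-produced assets) 236.6; financial account: domestic pension funds' purchases of foreign equities 1334.5.)

1271.8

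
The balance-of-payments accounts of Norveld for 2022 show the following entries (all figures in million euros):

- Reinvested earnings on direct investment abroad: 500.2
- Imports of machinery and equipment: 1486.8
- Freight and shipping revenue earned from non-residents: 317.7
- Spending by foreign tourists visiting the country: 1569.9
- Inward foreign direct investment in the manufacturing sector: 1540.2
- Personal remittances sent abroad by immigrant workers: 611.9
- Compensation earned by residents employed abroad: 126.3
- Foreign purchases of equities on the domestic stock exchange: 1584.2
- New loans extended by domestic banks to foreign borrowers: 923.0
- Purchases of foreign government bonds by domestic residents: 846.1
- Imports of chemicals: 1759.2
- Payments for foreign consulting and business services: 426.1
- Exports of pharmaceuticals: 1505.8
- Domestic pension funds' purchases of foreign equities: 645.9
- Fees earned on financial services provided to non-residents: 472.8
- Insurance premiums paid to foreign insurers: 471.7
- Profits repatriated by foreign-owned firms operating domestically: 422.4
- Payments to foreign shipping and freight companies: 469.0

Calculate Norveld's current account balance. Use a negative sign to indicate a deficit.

-1154.4

Goods: -1486.8 + 1505.8 - 1759.2 = -1740.2
Services: 472.8 + 317.7 - 471.7 - 426.1 + 1569.9 - 469.0 = 993.6
Primary income: 500.2 - 422.4 + 126.3 = 204.1
Secondary income: -611.9
Current account = (-1740.2) + 993.6 + 204.1 + (-611.9) = -1154.4
(Excluded from the current account — financial account: inward foreign direct investment in the manufacturing sector 1540.2, foreign purchases of equities on the domestic stock exchange 1584.2, new loans extended by domestic banks to foreign borrowers 923.0, purchases of foreign government bonds by domestic residents 846.1, domestic pension funds' purchases of foreign equities 645.9.)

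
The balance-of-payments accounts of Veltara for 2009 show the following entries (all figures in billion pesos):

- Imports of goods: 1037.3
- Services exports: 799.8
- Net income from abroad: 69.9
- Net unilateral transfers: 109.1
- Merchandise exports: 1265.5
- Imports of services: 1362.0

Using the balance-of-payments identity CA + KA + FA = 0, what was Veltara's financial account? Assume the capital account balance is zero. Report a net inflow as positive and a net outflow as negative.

155.0

Goods balance = 1265.5 - 1037.3 = 228.2
Services balance = 799.8 - 1362.0 = -562.2
Trade balance (goods + services) = 228.2 + (-562.2) = -334.0
Net primary income = 69.9
Net secondary income = 109.1
Current account = -334.0 + 69.9 + 109.1 = -155.0
Financial account = -(-155.0) = 155.0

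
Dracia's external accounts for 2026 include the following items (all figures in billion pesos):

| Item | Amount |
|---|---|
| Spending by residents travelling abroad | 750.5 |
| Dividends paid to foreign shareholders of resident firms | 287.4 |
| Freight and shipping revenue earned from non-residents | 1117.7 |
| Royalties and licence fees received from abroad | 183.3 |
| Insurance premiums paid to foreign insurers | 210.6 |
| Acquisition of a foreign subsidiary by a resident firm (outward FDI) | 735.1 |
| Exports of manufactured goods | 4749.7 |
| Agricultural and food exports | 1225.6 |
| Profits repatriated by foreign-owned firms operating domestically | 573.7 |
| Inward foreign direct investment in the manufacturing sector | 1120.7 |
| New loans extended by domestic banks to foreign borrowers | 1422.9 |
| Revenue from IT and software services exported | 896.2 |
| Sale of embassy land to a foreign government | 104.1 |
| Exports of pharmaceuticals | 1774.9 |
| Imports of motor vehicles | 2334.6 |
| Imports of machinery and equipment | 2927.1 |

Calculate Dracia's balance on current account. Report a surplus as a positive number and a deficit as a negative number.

2863.5

Goods: 1774.9 + 1225.6 - 2927.1 - 2334.6 + 4749.7 = 2488.5
Services: -750.5 + 1117.7 - 210.6 + 183.3 + 896.2 = 1236.1
Primary income: -287.4 - 573.7 = -861.1
Current account = 2488.5 + 1236.1 + (-861.1) = 2863.5
(Excluded from the current account — financial account: acquisition of a foreign subsidiary by a resident firm (outward FDI) 735.1, inward foreign direct investment in the manufacturing sector 1120.7, new loans extended by domestic banks to foreign borrowers 1422.9; capital account: sale of embassy land to a foreign government 104.1.)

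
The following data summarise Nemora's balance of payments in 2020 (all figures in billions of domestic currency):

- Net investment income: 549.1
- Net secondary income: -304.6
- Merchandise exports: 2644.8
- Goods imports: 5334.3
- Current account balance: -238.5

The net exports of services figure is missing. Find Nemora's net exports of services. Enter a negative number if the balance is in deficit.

2206.5

Current account = goods balance + services balance + net primary income + net secondary income
Sum of the known components = -2445.0
Net exports of services = CA - (known components) = -238.5 - (-2445.0) = 2206.5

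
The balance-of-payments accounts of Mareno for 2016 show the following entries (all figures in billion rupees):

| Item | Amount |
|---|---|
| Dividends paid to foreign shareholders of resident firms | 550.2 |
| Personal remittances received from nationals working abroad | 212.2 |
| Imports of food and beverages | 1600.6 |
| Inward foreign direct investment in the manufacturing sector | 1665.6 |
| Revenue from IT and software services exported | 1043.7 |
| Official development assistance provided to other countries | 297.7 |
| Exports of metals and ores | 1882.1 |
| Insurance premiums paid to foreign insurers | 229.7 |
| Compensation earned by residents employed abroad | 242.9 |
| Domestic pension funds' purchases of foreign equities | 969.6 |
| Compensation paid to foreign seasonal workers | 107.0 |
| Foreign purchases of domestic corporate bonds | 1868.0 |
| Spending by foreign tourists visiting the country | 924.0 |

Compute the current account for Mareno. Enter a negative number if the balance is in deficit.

1519.7

Goods: -1600.6 + 1882.1 = 281.5
Services: -229.7 + 1043.7 + 924.0 = 1738.0
Primary income: -107.0 - 550.2 + 242.9 = -414.3
Secondary income: -297.7 + 212.2 = -85.5
Current account = 281.5 + 1738.0 + (-414.3) + (-85.5) = 1519.7
(Excluded from the current account — financial account: inward foreign direct investment in the manufacturing sector 1665.6, domestic pension funds' purchases of foreign equities 969.6, foreign purchases of domestic corporate bonds 1868.0.)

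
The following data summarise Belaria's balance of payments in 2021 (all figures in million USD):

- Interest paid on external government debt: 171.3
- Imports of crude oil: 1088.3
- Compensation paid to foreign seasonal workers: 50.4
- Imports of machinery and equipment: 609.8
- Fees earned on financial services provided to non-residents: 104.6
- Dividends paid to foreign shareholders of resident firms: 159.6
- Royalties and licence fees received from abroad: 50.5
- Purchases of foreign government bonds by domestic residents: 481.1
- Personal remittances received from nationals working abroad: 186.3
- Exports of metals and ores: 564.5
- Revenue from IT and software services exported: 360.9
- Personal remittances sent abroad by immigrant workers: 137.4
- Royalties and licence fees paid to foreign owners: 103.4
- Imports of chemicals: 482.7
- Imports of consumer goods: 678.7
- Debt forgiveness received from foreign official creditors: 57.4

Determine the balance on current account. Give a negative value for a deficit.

-2214.8

Goods: -482.7 - 1088.3 - 609.8 - 678.7 + 564.5 = -2295.0
Services: 360.9 + 104.6 + 50.5 - 103.4 = 412.6
Primary income: -50.4 - 171.3 - 159.6 = -381.3
Secondary income: 186.3 - 137.4 = 48.9
Current account = (-2295.0) + 412.6 + (-381.3) + 48.9 = -2214.8
(Excluded from the current account — financial account: purchases of foreign government bonds by domestic residents 481.1; capital account: debt forgiveness received from foreign official creditors 57.4.)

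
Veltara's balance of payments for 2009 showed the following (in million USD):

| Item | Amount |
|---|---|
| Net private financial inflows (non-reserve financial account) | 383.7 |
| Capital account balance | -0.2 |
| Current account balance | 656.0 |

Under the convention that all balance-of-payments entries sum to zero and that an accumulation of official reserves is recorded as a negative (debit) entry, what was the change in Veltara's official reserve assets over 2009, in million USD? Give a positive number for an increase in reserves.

Official reserve transactions balance = -(656.0 + (-0.2) + 383.7) = -1039.5
An accumulation of reserves is recorded as a debit (negative entry), so the change in the stock of reserves is the negative of that balance.
Change in official reserves = -(-1039.5) = 1039.5

1039.5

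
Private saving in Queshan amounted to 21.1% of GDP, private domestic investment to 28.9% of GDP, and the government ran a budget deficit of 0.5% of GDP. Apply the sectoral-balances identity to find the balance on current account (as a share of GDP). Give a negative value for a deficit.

By the sectoral-balances identity, CA = (S_private - I) + (T - G).
Private balance = 21.1 - 28.9 = -7.8
Government balance (T - G) = -0.5
CA = -7.8 + (-0.5) = -8.3

-8.3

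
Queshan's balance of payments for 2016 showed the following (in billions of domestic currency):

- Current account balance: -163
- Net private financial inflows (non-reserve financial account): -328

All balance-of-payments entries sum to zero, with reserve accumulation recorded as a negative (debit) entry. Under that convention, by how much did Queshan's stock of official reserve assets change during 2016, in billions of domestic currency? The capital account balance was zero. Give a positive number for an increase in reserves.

Official reserve transactions balance = -((-163) + (-328)) = 491
An accumulation of reserves is recorded as a debit (negative entry), so the change in the stock of reserves is the negative of that balance.
Change in official reserves = -(491) = -491

-491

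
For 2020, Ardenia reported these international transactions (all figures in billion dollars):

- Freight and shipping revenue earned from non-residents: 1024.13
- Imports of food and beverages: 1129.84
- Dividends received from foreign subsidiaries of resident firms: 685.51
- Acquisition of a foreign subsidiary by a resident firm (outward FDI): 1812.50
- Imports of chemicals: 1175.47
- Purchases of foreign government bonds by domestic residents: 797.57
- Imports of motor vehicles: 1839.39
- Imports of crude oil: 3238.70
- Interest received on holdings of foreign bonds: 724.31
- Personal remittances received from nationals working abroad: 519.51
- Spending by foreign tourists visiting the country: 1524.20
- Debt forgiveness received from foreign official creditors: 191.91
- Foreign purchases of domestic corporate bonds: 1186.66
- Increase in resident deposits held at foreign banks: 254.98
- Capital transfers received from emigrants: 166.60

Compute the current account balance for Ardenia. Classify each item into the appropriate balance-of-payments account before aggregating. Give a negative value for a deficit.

-2905.74

Goods: -3238.70 - 1839.39 - 1129.84 - 1175.47 = -7383.40
Services: 1524.20 + 1024.13 = 2548.33
Primary income: 685.51 + 724.31 = 1409.82
Secondary income: 519.51
Current account = (-7383.40) + 2548.33 + 1409.82 + 519.51 = -2905.74
(Excluded from the current account — financial account: acquisition of a foreign subsidiary by a resident firm (outward FDI) 1812.50, purchases of foreign government bonds by domestic residents 797.57, foreign purchases of domestic corporate bonds 1186.66, increase in resident deposits held at foreign banks 254.98; capital account: debt forgiveness received from foreign official creditors 191.91, capital transfers received from emigrants 166.60.)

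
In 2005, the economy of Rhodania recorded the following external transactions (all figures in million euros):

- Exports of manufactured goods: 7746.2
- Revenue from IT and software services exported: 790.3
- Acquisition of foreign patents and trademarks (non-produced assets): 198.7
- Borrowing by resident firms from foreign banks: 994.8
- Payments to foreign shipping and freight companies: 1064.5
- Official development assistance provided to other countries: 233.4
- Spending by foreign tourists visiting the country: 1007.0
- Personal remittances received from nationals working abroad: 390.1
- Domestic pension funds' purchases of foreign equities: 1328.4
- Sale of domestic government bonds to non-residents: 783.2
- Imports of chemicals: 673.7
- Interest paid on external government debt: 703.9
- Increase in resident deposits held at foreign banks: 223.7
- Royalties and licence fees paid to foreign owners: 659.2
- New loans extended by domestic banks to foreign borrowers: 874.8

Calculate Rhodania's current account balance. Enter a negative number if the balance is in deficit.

Goods: 7746.2 - 673.7 = 7072.5
Services: -1064.5 + 790.3 + 1007.0 - 659.2 = 73.6
Primary income: -703.9
Secondary income: 390.1 - 233.4 = 156.7
Current account = 7072.5 + 73.6 + (-703.9) + 156.7 = 6598.9
(Excluded from the current account — capital account: acquisition of foreign patents and trademarks (non-produced assets) 198.7; financial account: borrowing by resident firms from foreign banks 994.8, domestic pension funds' purchases of foreign equities 1328.4, sale of domestic government bonds to non-residents 783.2, increase in resident deposits held at foreign banks 223.7, new loans extended by domestic banks to foreign borrowers 874.8.)

6598.9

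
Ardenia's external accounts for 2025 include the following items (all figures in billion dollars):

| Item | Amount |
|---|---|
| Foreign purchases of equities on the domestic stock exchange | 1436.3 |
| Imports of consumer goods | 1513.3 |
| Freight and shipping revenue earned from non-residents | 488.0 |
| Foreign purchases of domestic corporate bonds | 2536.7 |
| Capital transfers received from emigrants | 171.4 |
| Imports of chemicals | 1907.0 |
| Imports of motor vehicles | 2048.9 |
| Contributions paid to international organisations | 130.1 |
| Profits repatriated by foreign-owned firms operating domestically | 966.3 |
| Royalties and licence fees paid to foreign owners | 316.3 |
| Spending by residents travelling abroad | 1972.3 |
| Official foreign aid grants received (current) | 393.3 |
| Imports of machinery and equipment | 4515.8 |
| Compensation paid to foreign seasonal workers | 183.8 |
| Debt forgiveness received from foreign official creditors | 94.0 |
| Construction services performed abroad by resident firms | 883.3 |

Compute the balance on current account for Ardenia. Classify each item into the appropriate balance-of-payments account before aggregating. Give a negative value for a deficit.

-11789.2

Goods: -4515.8 - 1513.3 - 2048.9 - 1907.0 = -9985.0
Services: 488.0 + 883.3 - 316.3 - 1972.3 = -917.3
Primary income: -183.8 - 966.3 = -1150.1
Secondary income: 393.3 - 130.1 = 263.2
Current account = (-9985.0) + (-917.3) + (-1150.1) + 263.2 = -11789.2
(Excluded from the current account — financial account: foreign purchases of equities on the domestic stock exchange 1436.3, foreign purchases of domestic corporate bonds 2536.7; capital account: capital transfers received from emigrants 171.4, debt forgiveness received from foreign official creditors 94.0.)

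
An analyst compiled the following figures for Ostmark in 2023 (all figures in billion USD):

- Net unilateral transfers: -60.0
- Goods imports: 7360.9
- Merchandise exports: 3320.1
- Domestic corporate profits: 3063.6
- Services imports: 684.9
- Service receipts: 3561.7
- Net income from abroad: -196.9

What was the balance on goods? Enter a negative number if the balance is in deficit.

Goods balance = 3320.1 - 7360.9 = -4040.8

-4040.8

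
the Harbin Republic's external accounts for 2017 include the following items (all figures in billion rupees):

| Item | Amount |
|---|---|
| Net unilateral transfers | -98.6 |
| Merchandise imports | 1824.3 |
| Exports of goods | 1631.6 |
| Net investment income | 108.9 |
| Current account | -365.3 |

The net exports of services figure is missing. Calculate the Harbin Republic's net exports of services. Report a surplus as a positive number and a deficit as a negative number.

-182.9

Current account = goods balance + services balance + net primary income + net secondary income
Sum of the known components = -182.4
Net exports of services = CA - (known components) = -365.3 - (-182.4) = -182.9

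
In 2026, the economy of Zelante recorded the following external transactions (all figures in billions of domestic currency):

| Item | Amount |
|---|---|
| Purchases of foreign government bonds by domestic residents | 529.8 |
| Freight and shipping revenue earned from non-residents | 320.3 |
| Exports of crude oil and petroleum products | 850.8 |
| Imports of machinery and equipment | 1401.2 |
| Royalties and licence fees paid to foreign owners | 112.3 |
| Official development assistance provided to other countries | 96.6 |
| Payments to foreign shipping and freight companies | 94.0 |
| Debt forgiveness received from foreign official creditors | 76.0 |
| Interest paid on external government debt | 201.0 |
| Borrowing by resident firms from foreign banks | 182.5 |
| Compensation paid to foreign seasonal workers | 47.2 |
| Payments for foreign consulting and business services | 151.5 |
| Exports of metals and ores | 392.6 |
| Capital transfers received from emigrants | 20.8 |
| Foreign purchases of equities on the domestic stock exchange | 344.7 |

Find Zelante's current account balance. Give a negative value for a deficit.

Goods: 392.6 + 850.8 - 1401.2 = -157.8
Services: -151.5 - 112.3 + 320.3 - 94.0 = -37.5
Primary income: -47.2 - 201.0 = -248.2
Secondary income: -96.6
Current account = (-157.8) + (-37.5) + (-248.2) + (-96.6) = -540.1
(Excluded from the current account — financial account: purchases of foreign government bonds by domestic residents 529.8, borrowing by resident firms from foreign banks 182.5, foreign purchases of equities on the domestic stock exchange 344.7; capital account: debt forgiveness received from foreign official creditors 76.0, capital transfers received from emigrants 20.8.)

-540.1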